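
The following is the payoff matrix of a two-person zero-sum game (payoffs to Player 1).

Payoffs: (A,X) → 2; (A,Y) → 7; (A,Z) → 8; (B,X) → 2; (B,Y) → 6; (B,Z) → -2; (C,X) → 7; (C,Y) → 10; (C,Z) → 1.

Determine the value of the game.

Row minima: A → 2, B → -2, C → 1; maximin = 2.
Column maxima: X → 7, Y → 10, Z → 8; minimax = 7.
2 ≠ 7, so there is no saddle point; optimal play is mixed.
B is strictly dominated by C, so Player 1 never plays it.
Y is strictly dominated by X (it gives Player 1 strictly more in every row), so Player 2 never plays it.
On the remaining 2×2 (A, C vs X, Z):
Let Player 1 play A with probability p. Expected payoff against X: 2p + 7(1−p) = −5p + 7; against Z: 8p + 1(1−p) = 7p + 1.
Setting these equal: −5p + 7 = 7p + 1 ⇒ −12p = -6 ⇒ p = 1/2, and the value is (-5)·(1/2) + 7 = 9/2.
For Player 2: with q = P(X), equating A's and C's payoffs gives −6q + 8 = 6q + 1 ⇒ q = 7/12.

9/2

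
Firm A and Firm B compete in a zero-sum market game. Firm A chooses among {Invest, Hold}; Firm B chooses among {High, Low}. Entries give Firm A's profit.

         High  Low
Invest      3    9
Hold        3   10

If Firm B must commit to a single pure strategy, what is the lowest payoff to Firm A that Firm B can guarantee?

3

Column maxima: High → 3, Low → 10.
The smallest of these is 3.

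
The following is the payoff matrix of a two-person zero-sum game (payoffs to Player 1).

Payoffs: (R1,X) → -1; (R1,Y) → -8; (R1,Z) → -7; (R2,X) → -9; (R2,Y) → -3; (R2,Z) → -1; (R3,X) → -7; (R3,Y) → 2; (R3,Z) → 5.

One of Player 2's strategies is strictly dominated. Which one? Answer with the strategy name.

Y holds Player 1's payoff strictly below Z in every row: -8 < -7, -3 < -1, 2 < 5.
So Z is strictly dominated for Player 2.

Z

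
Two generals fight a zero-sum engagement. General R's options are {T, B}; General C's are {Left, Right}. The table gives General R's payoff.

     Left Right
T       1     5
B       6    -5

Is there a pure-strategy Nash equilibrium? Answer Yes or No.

No

Row minima: T → 1, B → -5; maximin = 1.
Column maxima: Left → 6, Right → 5; minimax = 5.
1 ≠ 5, so no pure-strategy equilibrium exists.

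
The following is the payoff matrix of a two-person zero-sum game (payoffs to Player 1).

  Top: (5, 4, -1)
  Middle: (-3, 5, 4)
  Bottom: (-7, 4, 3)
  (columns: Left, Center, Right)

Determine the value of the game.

Row minima: Top → -1, Middle → -3, Bottom → -7; maximin = -1.
Column maxima: Left → 5, Center → 5, Right → 4; minimax = 4.
-1 ≠ 4, so there is no saddle point; optimal play is mixed.
Bottom is strictly dominated by Middle, so Player 1 never plays it.
Center is strictly dominated by Right (it gives Player 1 strictly more in every row), so Player 2 never plays it.
On the remaining 2×2 (Top, Middle vs Left, Right):
Let Player 1 play Top with probability p. Expected payoff against Left: 5p + (-3)(1−p) = 8p − 3; against Right: (-1)p + 4(1−p) = −5p + 4.
Setting these equal: 8p − 3 = −5p + 4 ⇒ 13p = 7 ⇒ p = 7/13, and the value is (8)·(7/13) − 3 = 17/13.
For Player 2: with q = P(Left), equating Top's and Middle's payoffs gives 6q − 1 = −7q + 4 ⇒ q = 5/13.

17/13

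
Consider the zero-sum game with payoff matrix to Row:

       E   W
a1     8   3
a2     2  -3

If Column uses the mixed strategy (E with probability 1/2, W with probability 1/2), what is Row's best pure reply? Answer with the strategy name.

a1

Expected payoff of a1: (1/2)·8 + (1/2)·3 = 11/2.
Expected payoff of a2: (1/2)·2 + (1/2)·(-3) = -1/2.
The largest is 11/2, so Row's best response is a1.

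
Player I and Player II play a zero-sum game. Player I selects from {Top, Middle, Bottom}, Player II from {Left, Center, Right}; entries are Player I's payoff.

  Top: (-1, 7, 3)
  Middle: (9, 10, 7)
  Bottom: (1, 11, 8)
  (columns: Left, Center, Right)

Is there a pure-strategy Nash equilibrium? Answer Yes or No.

No

Row minima: Top → -1, Middle → 7, Bottom → 1; maximin = 7.
Column maxima: Left → 9, Center → 11, Right → 8; minimax = 8.
7 ≠ 8, so no pure-strategy equilibrium exists.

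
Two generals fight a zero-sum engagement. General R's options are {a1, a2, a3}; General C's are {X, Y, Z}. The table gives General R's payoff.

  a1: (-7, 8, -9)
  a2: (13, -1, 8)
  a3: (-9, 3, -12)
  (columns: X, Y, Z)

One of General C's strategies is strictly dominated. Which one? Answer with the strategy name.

X

Z holds General R's payoff strictly below X in every row: -9 < -7, 8 < 13, -12 < -9.
So X is strictly dominated for General C.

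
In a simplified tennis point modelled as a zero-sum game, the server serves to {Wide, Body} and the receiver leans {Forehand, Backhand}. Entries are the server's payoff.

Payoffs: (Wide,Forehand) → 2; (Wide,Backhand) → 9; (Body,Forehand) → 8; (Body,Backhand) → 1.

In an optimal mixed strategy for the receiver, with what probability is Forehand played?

Row minima: Wide → 2, Body → 1; maximin = 2.
Column maxima: Forehand → 8, Backhand → 9; minimax = 8.
2 ≠ 8, so there is no saddle point; optimal play is mixed.
Let the server play Wide with probability p. Expected payoff against Forehand: 2p + 8(1−p) = −6p + 8; against Backhand: 9p + 1(1−p) = 8p + 1.
Setting these equal: −6p + 8 = 8p + 1 ⇒ −14p = -7 ⇒ p = 1/2, and the value is (-6)·(1/2) + 8 = 5.
For the receiver: with q = P(Forehand), equating Wide's and Body's payoffs gives −7q + 9 = 7q + 1 ⇒ q = 4/7.

4/7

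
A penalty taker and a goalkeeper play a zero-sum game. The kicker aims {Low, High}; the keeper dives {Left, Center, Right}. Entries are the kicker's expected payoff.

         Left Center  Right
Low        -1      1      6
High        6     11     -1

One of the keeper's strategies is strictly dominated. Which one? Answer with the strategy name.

Left holds the kicker's payoff strictly below Center in every row: -1 < 1, 6 < 11.
So Center is strictly dominated for the keeper.

Center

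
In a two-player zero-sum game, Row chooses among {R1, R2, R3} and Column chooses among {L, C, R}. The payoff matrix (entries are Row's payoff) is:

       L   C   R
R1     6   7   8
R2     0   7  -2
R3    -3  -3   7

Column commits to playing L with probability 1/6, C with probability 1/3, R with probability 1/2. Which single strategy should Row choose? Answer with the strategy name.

Expected payoff of R1: (1/6)·6 + (1/3)·7 + (1/2)·8 = 22/3.
Expected payoff of R2: (1/6)·0 + (1/3)·7 + (1/2)·(-2) = 4/3.
Expected payoff of R3: (1/6)·(-3) + (1/3)·(-3) + (1/2)·7 = 2.
The largest is 22/3, so Row's best response is R1.

R1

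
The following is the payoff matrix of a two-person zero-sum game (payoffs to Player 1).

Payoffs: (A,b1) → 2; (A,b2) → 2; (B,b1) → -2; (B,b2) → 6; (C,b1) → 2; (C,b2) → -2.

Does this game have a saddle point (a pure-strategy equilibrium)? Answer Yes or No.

Row minima: A → 2, B → -2, C → -2; maximin = 2.
Column maxima: b1 → 2, b2 → 6; minimax = 2.
maximin = minimax = 2, so a saddle point exists.

Yes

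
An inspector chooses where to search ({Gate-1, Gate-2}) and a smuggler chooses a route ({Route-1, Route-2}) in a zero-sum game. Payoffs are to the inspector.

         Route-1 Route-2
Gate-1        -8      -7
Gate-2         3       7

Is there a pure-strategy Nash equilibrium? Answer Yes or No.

Row minima: Gate-1 → -8, Gate-2 → 3; maximin = 3.
Column maxima: Route-1 → 3, Route-2 → 7; minimax = 3.
maximin = minimax = 3, so a saddle point exists.

Yes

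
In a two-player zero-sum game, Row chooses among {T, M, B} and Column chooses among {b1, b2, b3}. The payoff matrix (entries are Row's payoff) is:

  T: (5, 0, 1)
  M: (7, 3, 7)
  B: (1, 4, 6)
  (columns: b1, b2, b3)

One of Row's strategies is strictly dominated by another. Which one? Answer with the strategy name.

M gives a strictly higher payoff than T against every column: 7 > 5, 3 > 0, 7 > 1.
So T is strictly dominated and Row never plays it.

T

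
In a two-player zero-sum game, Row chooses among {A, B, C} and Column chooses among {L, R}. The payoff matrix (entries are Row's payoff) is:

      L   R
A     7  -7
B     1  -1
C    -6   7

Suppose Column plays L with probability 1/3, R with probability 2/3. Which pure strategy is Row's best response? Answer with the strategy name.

C

Expected payoff of A: (1/3)·7 + (2/3)·(-7) = -7/3.
Expected payoff of B: (1/3)·1 + (2/3)·(-1) = -1/3.
Expected payoff of C: (1/3)·(-6) + (2/3)·7 = 8/3.
The largest is 8/3, so Row's best response is C.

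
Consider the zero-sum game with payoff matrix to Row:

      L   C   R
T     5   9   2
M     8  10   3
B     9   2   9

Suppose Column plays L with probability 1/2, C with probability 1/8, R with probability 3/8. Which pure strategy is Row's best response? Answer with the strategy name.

B

Expected payoff of T: (1/2)·5 + (1/8)·9 + (3/8)·2 = 35/8.
Expected payoff of M: (1/2)·8 + (1/8)·10 + (3/8)·3 = 51/8.
Expected payoff of B: (1/2)·9 + (1/8)·2 + (3/8)·9 = 65/8.
The largest is 65/8, so Row's best response is B.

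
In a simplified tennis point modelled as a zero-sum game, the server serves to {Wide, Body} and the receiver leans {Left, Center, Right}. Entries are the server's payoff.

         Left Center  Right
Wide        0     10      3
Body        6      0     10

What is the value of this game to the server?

15/4

Row minima: Wide → 0, Body → 0; maximin = 0.
Column maxima: Left → 6, Center → 10, Right → 10; minimax = 6.
0 ≠ 6, so there is no saddle point; optimal play is mixed.
Right is strictly dominated by Left (it gives the server strictly more in every row), so the receiver never plays it.
On the remaining 2×2 (Wide, Body vs Left, Center):
Let the server play Wide with probability p. Expected payoff against Left: 0p + 6(1−p) = −6p + 6; against Center: 10p + 0(1−p) = 10p.
Setting these equal: −6p + 6 = 10p ⇒ −16p = -6 ⇒ p = 3/8, and the value is (-6)·(3/8) + 6 = 15/4.
For the receiver: with q = P(Left), equating Wide's and Body's payoffs gives −10q + 10 = 6q ⇒ q = 5/8.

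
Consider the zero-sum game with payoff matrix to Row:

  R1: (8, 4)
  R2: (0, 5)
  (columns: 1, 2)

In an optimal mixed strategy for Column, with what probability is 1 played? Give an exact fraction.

1/9

Row minima: R1 → 4, R2 → 0; maximin = 4.
Column maxima: 1 → 8, 2 → 5; minimax = 5.
4 ≠ 5, so there is no saddle point; optimal play is mixed.
Let Row play R1 with probability p. Expected payoff against 1: 8p + 0(1−p) = 8p; against 2: 4p + 5(1−p) = −p + 5.
Setting these equal: 8p = −p + 5 ⇒ 9p = 5 ⇒ p = 5/9, and the value is (8)·(5/9) = 40/9.
For Column: with q = P(1), equating R1's and R2's payoffs gives 4q + 4 = −5q + 5 ⇒ q = 1/9.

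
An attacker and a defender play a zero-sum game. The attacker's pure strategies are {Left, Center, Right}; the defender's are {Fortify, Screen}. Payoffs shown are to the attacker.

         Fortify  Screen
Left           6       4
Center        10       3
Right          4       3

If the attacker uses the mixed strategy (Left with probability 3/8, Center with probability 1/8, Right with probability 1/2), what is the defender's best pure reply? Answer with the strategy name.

Screen

If the defender plays Fortify, the attacker's expected payoff is (3/8)·6 + (1/8)·10 + (1/2)·4 = 11/2.
If the defender plays Screen, the attacker's expected payoff is (3/8)·4 + (1/8)·3 + (1/2)·3 = 27/8.
The defender minimizes the attacker's payoff; the smallest is 27/8, so the best response is Screen.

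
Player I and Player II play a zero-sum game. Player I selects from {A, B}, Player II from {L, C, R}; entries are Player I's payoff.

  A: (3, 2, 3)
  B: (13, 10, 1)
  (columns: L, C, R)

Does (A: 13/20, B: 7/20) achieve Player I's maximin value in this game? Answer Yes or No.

No

Against L this mix gives (13/20)·3 + (7/20)·13 = 13/2.
Against C this mix gives (13/20)·2 + (7/20)·10 = 24/5.
Against R this mix gives (13/20)·3 + (7/20)·1 = 23/10.
Player II will play R, holding Player I to 23/10. Shifting weight toward the row that does better against R would raise this floor (the equalizing mix achieves 14/5 against both R and C), so the proposed strategy is not optimal.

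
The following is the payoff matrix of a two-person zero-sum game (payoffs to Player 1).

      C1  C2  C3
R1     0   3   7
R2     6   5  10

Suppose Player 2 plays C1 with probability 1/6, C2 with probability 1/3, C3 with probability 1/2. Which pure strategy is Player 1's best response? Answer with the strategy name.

R2

Expected payoff of R1: (1/6)·0 + (1/3)·3 + (1/2)·7 = 9/2.
Expected payoff of R2: (1/6)·6 + (1/3)·5 + (1/2)·10 = 23/3.
The largest is 23/3, so Player 1's best response is R2.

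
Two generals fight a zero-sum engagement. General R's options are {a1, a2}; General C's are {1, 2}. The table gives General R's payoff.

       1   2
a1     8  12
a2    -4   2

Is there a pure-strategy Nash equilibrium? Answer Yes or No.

Row minima: a1 → 8, a2 → -4; maximin = 8.
Column maxima: 1 → 8, 2 → 12; minimax = 8.
maximin = minimax = 8, so a saddle point exists.

Yes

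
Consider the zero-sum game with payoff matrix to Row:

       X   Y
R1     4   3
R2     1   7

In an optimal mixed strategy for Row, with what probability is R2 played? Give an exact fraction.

Row minima: R1 → 3, R2 → 1; maximin = 3.
Column maxima: X → 4, Y → 7; minimax = 4.
3 ≠ 4, so there is no saddle point; optimal play is mixed.
Let Row play R1 with probability p. Expected payoff against X: 4p + 1(1−p) = 3p + 1; against Y: 3p + 7(1−p) = −4p + 7.
Setting these equal: 3p + 1 = −4p + 7 ⇒ 7p = 6 ⇒ p = 6/7, and the value is (3)·(6/7) + 1 = 25/7.
For Column: with q = P(X), equating R1's and R2's payoffs gives q + 3 = −6q + 7 ⇒ q = 4/7.

1/7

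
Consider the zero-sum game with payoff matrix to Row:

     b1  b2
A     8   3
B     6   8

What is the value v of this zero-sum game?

46/7

Row minima: A → 3, B → 6; maximin = 6.
Column maxima: b1 → 8, b2 → 8; minimax = 8.
6 ≠ 8, so there is no saddle point; optimal play is mixed.
Let Row play A with probability p. Expected payoff against b1: 8p + 6(1−p) = 2p + 6; against b2: 3p + 8(1−p) = −5p + 8.
Setting these equal: 2p + 6 = −5p + 8 ⇒ 7p = 2 ⇒ p = 2/7, and the value is (2)·(2/7) + 6 = 46/7.
For Column: with q = P(b1), equating A's and B's payoffs gives 5q + 3 = −2q + 8 ⇒ q = 5/7.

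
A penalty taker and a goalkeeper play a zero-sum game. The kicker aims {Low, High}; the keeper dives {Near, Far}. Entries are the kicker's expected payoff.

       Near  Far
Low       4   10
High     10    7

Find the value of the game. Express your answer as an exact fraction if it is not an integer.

8

Row minima: Low → 4, High → 7; maximin = 7.
Column maxima: Near → 10, Far → 10; minimax = 10.
7 ≠ 10, so there is no saddle point; optimal play is mixed.
Let the kicker play Low with probability p. Expected payoff against Near: 4p + 10(1−p) = −6p + 10; against Far: 10p + 7(1−p) = 3p + 7.
Setting these equal: −6p + 10 = 3p + 7 ⇒ −9p = -3 ⇒ p = 1/3, and the value is (-6)·(1/3) + 10 = 8.
For the keeper: with q = P(Near), equating Low's and High's payoffs gives −6q + 10 = 3q + 7 ⇒ q = 1/3.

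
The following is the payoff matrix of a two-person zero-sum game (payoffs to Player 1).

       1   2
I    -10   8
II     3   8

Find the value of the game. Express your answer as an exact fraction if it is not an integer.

Row minima: I → -10, II → 3; maximin = 3.
Column maxima: 1 → 3, 2 → 8; minimax = 3.
Since maximin = minimax = 3, there is a saddle point and the value is 3.

3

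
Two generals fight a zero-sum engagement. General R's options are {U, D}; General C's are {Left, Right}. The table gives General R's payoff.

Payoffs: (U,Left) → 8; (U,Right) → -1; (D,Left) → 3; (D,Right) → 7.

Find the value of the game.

Row minima: U → -1, D → 3; maximin = 3.
Column maxima: Left → 8, Right → 7; minimax = 7.
3 ≠ 7, so there is no saddle point; optimal play is mixed.
Let General R play U with probability p. Expected payoff against Left: 8p + 3(1−p) = 5p + 3; against Right: (-1)p + 7(1−p) = −8p + 7.
Setting these equal: 5p + 3 = −8p + 7 ⇒ 13p = 4 ⇒ p = 4/13, and the value is (5)·(4/13) + 3 = 59/13.
For General C: with q = P(Left), equating U's and D's payoffs gives 9q − 1 = −4q + 7 ⇒ q = 8/13.

59/13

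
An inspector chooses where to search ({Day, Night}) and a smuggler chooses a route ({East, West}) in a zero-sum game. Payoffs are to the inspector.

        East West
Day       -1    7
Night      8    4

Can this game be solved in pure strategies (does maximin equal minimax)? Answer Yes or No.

No

Row minima: Day → -1, Night → 4; maximin = 4.
Column maxima: East → 8, West → 7; minimax = 7.
4 ≠ 7, so no pure-strategy equilibrium exists.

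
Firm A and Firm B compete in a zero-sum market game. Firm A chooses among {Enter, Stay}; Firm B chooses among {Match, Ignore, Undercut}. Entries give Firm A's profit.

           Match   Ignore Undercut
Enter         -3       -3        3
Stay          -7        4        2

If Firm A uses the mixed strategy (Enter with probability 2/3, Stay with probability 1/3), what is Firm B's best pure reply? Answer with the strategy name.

Match

If Firm B plays Match, Firm A's expected payoff is (2/3)·(-3) + (1/3)·(-7) = -13/3.
If Firm B plays Ignore, Firm A's expected payoff is (2/3)·(-3) + (1/3)·4 = -2/3.
If Firm B plays Undercut, Firm A's expected payoff is (2/3)·3 + (1/3)·2 = 8/3.
Firm B minimizes Firm A's payoff; the smallest is -13/3, so the best response is Match.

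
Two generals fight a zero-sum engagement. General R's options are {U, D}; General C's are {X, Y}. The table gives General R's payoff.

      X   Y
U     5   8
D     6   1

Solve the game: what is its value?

43/8

Row minima: U → 5, D → 1; maximin = 5.
Column maxima: X → 6, Y → 8; minimax = 6.
5 ≠ 6, so there is no saddle point; optimal play is mixed.
Let General R play U with probability p. Expected payoff against X: 5p + 6(1−p) = −p + 6; against Y: 8p + 1(1−p) = 7p + 1.
Setting these equal: −p + 6 = 7p + 1 ⇒ −8p = -5 ⇒ p = 5/8, and the value is (-1)·(5/8) + 6 = 43/8.
For General C: with q = P(X), equating U's and D's payoffs gives −3q + 8 = 5q + 1 ⇒ q = 7/8.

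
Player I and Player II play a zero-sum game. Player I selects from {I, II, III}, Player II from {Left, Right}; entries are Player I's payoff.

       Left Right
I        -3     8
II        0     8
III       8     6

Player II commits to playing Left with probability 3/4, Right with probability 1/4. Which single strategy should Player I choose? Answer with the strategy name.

III

Expected payoff of I: (3/4)·(-3) + (1/4)·8 = -1/4.
Expected payoff of II: (3/4)·0 + (1/4)·8 = 2.
Expected payoff of III: (3/4)·8 + (1/4)·6 = 15/2.
The largest is 15/2, so Player I's best response is III.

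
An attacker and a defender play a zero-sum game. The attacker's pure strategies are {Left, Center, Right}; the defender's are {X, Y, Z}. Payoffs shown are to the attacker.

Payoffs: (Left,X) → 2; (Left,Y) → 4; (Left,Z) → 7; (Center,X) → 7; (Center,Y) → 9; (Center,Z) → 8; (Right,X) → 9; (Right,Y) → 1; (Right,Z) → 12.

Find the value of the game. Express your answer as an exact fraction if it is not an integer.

37/5

Row minima: Left → 2, Center → 7, Right → 1; maximin = 7.
Column maxima: X → 9, Y → 9, Z → 12; minimax = 9.
7 ≠ 9, so there is no saddle point; optimal play is mixed.
Left is strictly dominated by Center, so the attacker never plays it.
Z is strictly dominated by X (it gives the attacker strictly more in every row), so the defender never plays it.
On the remaining 2×2 (Center, Right vs X, Y):
Let the attacker play Center with probability p. Expected payoff against X: 7p + 9(1−p) = −2p + 9; against Y: 9p + 1(1−p) = 8p + 1.
Setting these equal: −2p + 9 = 8p + 1 ⇒ −10p = -8 ⇒ p = 4/5, and the value is (-2)·(4/5) + 9 = 37/5.
For the defender: with q = P(X), equating Center's and Right's payoffs gives −2q + 9 = 8q + 1 ⇒ q = 4/5.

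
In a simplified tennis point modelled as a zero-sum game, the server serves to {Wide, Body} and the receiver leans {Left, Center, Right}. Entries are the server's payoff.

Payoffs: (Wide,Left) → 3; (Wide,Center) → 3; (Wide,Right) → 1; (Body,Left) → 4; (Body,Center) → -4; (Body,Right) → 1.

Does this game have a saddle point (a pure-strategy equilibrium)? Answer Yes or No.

Row minima: Wide → 1, Body → -4; maximin = 1.
Column maxima: Left → 4, Center → 3, Right → 1; minimax = 1.
maximin = minimax = 1, so a saddle point exists.

Yes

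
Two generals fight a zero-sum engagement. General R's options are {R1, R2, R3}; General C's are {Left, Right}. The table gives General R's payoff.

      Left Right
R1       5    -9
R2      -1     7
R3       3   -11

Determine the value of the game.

Row minima: R1 → -9, R2 → -1, R3 → -11; maximin = -1.
Column maxima: Left → 5, Right → 7; minimax = 5.
-1 ≠ 5, so there is no saddle point; optimal play is mixed.
R3 is strictly dominated by R1, so General R never plays it.
On the remaining 2×2 (R1, R2 vs Left, Right):
Let General R play R1 with probability p. Expected payoff against Left: 5p + (-1)(1−p) = 6p − 1; against Right: (-9)p + 7(1−p) = −16p + 7.
Setting these equal: 6p − 1 = −16p + 7 ⇒ 22p = 8 ⇒ p = 4/11, and the value is (6)·(4/11) − 1 = 13/11.
For General C: with q = P(Left), equating R1's and R2's payoffs gives 14q − 9 = −8q + 7 ⇒ q = 8/11.

13/11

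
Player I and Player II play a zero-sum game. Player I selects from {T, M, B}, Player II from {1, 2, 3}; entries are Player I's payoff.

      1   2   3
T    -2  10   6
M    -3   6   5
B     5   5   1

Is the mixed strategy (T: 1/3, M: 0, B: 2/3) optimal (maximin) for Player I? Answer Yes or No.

Against 1 this mix gives (1/3)·(-2) + (2/3)·5 = 8/3.
Against 2 this mix gives (1/3)·10 + (2/3)·5 = 20/3.
Against 3 this mix gives (1/3)·6 + (2/3)·1 = 8/3.
All of Player II's active replies (1, 3) yield 8/3, and no column does worse for Player I. The mix makes Player II indifferent and guarantees 8/3, so it is optimal.

Yes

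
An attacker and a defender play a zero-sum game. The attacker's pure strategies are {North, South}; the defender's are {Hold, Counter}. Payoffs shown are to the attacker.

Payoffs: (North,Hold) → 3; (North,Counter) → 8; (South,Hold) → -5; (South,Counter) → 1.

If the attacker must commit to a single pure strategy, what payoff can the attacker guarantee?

3

Row minima: North → 3, South → -5.
The best of these is 3.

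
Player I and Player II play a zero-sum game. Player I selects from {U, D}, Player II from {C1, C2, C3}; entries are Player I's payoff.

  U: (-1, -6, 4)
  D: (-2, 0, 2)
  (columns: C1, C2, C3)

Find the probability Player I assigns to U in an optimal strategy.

2/7

Row minima: U → -6, D → -2; maximin = -2.
Column maxima: C1 → -1, C2 → 0, C3 → 4; minimax = -1.
-2 ≠ -1, so there is no saddle point; optimal play is mixed.
C3 is strictly dominated by C1 (it gives Player I strictly more in every row), so Player II never plays it.
On the remaining 2×2 (U, D vs C1, C2):
Let Player I play U with probability p. Expected payoff against C1: (-1)p + (-2)(1−p) = p − 2; against C2: (-6)p + 0(1−p) = −6p.
Setting these equal: p − 2 = −6p ⇒ 7p = 2 ⇒ p = 2/7, and the value is (1)·(2/7) − 2 = -12/7.
For Player II: with q = P(C1), equating U's and D's payoffs gives 5q − 6 = −2q ⇒ q = 6/7.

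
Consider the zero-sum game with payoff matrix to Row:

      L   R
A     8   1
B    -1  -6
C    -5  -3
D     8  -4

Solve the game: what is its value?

Row minima: A → 1, B → -6, C → -5, D → -4; maximin = 1.
Column maxima: L → 8, R → 1; minimax = 1.
Since maximin = minimax = 1, there is a saddle point and the value is 1.

1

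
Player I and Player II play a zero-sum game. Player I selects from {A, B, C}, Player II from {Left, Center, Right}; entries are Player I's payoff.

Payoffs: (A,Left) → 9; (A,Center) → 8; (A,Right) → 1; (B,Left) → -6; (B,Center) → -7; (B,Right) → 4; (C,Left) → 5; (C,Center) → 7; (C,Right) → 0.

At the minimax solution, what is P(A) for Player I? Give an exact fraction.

11/18

Row minima: A → 1, B → -7, C → 0; maximin = 1.
Column maxima: Left → 9, Center → 8, Right → 4; minimax = 4.
1 ≠ 4, so there is no saddle point; optimal play is mixed.
C is strictly dominated by A, so Player I never plays it.
With C eliminated, Left is strictly dominated by Center (it gives Player I strictly more in every remaining row), so Player II never plays it.
On the remaining 2×2 (A, B vs Center, Right):
Let Player I play A with probability p. Expected payoff against Center: 8p + (-7)(1−p) = 15p − 7; against Right: 1p + 4(1−p) = −3p + 4.
Setting these equal: 15p − 7 = −3p + 4 ⇒ 18p = 11 ⇒ p = 11/18, and the value is (15)·(11/18) − 7 = 13/6.
For Player II: with q = P(Center), equating A's and B's payoffs gives 7q + 1 = −11q + 4 ⇒ q = 1/6.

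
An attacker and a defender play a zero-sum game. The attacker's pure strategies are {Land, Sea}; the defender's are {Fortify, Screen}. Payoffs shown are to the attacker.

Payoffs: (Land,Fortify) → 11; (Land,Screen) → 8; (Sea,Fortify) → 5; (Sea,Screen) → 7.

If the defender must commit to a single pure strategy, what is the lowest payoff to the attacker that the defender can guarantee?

8

Column maxima: Fortify → 11, Screen → 8.
The smallest of these is 8.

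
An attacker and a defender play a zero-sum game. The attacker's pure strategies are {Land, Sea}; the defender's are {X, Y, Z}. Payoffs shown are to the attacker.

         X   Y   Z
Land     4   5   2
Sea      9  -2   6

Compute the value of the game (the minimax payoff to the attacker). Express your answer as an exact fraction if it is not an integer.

34/11

Row minima: Land → 2, Sea → -2; maximin = 2.
Column maxima: X → 9, Y → 5, Z → 6; minimax = 5.
2 ≠ 5, so there is no saddle point; optimal play is mixed.
X is strictly dominated by Z (it gives the attacker strictly more in every row), so the defender never plays it.
On the remaining 2×2 (Land, Sea vs Y, Z):
Let the attacker play Land with probability p. Expected payoff against Y: 5p + (-2)(1−p) = 7p − 2; against Z: 2p + 6(1−p) = −4p + 6.
Setting these equal: 7p − 2 = −4p + 6 ⇒ 11p = 8 ⇒ p = 8/11, and the value is (7)·(8/11) − 2 = 34/11.
For the defender: with q = P(Y), equating Land's and Sea's payoffs gives 3q + 2 = −8q + 6 ⇒ q = 4/11.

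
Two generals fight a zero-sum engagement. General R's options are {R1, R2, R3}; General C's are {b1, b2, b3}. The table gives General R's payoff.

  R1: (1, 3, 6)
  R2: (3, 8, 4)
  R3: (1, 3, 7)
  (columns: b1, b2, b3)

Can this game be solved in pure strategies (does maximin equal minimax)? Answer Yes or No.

Row minima: R1 → 1, R2 → 3, R3 → 1; maximin = 3.
Column maxima: b1 → 3, b2 → 8, b3 → 7; minimax = 3.
maximin = minimax = 3, so a saddle point exists.

Yes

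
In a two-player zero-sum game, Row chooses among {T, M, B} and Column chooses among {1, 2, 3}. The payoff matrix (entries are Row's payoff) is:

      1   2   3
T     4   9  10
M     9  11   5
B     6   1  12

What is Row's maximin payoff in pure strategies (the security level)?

5

Row minima: T → 4, M → 5, B → 1.
The best of these is 5.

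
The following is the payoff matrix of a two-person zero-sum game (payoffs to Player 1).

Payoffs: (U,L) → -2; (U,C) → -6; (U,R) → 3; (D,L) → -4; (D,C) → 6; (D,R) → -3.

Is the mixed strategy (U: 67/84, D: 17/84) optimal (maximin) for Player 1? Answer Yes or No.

No

Against L this mix gives (67/84)·(-2) + (17/84)·(-4) = -101/42.
Against C this mix gives (67/84)·(-6) + (17/84)·6 = -25/7.
Against R this mix gives (67/84)·3 + (17/84)·(-3) = 25/14.
Player 2 will play C, holding Player 1 to -25/7. Shifting weight toward the row that does better against C would raise this floor (the equalizing mix achieves -18/7 against both C and L), so the proposed strategy is not optimal.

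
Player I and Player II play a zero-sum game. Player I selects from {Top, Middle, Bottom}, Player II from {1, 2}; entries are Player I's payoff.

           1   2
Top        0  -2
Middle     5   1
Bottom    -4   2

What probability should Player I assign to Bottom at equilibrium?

2/5

Row minima: Top → -2, Middle → 1, Bottom → -4; maximin = 1.
Column maxima: 1 → 5, 2 → 2; minimax = 2.
1 ≠ 2, so there is no saddle point; optimal play is mixed.
Top is strictly dominated by Middle, so Player I never plays it.
On the remaining 2×2 (Middle, Bottom vs 1, 2):
Let Player I play Middle with probability p. Expected payoff against 1: 5p + (-4)(1−p) = 9p − 4; against 2: 1p + 2(1−p) = −p + 2.
Setting these equal: 9p − 4 = −p + 2 ⇒ 10p = 6 ⇒ p = 3/5, and the value is (9)·(3/5) − 4 = 7/5.
For Player II: with q = P(1), equating Middle's and Bottom's payoffs gives 4q + 1 = −6q + 2 ⇒ q = 1/10.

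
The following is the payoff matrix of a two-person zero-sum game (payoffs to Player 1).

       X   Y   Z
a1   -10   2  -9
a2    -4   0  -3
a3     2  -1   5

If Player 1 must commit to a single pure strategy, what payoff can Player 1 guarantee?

Row minima: a1 → -10, a2 → -4, a3 → -1.
The best of these is -1.

-1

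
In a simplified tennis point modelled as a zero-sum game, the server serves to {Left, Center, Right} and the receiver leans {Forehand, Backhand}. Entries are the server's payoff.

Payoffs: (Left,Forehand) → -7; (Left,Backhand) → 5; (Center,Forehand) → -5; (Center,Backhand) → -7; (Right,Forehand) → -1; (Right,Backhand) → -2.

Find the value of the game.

Row minima: Left → -7, Center → -7, Right → -2; maximin = -2.
Column maxima: Forehand → -1, Backhand → 5; minimax = -1.
-2 ≠ -1, so there is no saddle point; optimal play is mixed.
Center is strictly dominated by Right, so the server never plays it.
On the remaining 2×2 (Left, Right vs Forehand, Backhand):
Let the server play Left with probability p. Expected payoff against Forehand: (-7)p + (-1)(1−p) = −6p − 1; against Backhand: 5p + (-2)(1−p) = 7p − 2.
Setting these equal: −6p − 1 = 7p − 2 ⇒ −13p = -1 ⇒ p = 1/13, and the value is (-6)·(1/13) − 1 = -19/13.
For the receiver: with q = P(Forehand), equating Left's and Right's payoffs gives −12q + 5 = q − 2 ⇒ q = 7/13.

-19/13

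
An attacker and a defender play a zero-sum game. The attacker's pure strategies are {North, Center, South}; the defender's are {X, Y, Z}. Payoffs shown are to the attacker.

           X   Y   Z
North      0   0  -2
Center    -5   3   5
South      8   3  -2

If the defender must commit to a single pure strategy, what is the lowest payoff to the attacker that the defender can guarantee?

3

Column maxima: X → 8, Y → 3, Z → 5.
The smallest of these is 3.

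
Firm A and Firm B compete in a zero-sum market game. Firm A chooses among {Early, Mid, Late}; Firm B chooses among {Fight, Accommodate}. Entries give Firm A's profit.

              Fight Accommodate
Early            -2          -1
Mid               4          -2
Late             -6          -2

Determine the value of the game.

Row minima: Early → -2, Mid → -2, Late → -6; maximin = -2.
Column maxima: Fight → 4, Accommodate → -1; minimax = -1.
-2 ≠ -1, so there is no saddle point; optimal play is mixed.
Late is strictly dominated by Early, so Firm A never plays it.
On the remaining 2×2 (Early, Mid vs Fight, Accommodate):
Let Firm A play Early with probability p. Expected payoff against Fight: (-2)p + 4(1−p) = −6p + 4; against Accommodate: (-1)p + (-2)(1−p) = p − 2.
Setting these equal: −6p + 4 = p − 2 ⇒ −7p = -6 ⇒ p = 6/7, and the value is (-6)·(6/7) + 4 = -8/7.
For Firm B: with q = P(Fight), equating Early's and Mid's payoffs gives −q − 1 = 6q − 2 ⇒ q = 1/7.

-8/7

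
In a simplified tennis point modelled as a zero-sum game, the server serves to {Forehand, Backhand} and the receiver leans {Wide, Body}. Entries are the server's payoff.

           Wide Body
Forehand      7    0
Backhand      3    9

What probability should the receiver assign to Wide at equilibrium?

Row minima: Forehand → 0, Backhand → 3; maximin = 3.
Column maxima: Wide → 7, Body → 9; minimax = 7.
3 ≠ 7, so there is no saddle point; optimal play is mixed.
Let the server play Forehand with probability p. Expected payoff against Wide: 7p + 3(1−p) = 4p + 3; against Body: 0p + 9(1−p) = −9p + 9.
Setting these equal: 4p + 3 = −9p + 9 ⇒ 13p = 6 ⇒ p = 6/13, and the value is (4)·(6/13) + 3 = 63/13.
For the receiver: with q = P(Wide), equating Forehand's and Backhand's payoffs gives 7q = −6q + 9 ⇒ q = 9/13.

9/13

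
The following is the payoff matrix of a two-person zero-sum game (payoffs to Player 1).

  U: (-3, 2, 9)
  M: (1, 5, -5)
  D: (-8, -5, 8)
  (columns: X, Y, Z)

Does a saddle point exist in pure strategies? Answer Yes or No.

No

Row minima: U → -3, M → -5, D → -8; maximin = -3.
Column maxima: X → 1, Y → 5, Z → 9; minimax = 1.
-3 ≠ 1, so no pure-strategy equilibrium exists.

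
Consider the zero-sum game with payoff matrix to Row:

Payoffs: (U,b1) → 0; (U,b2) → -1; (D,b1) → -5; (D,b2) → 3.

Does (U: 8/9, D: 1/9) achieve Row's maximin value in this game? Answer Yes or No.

Yes

Against b1 this mix gives (8/9)·0 + (1/9)·(-5) = -5/9.
Against b2 this mix gives (8/9)·(-1) + (1/9)·3 = -5/9.
All of Column's active replies (b1, b2) yield -5/9, and no column does worse for Row. The mix makes Column indifferent and guarantees -5/9, so it is optimal.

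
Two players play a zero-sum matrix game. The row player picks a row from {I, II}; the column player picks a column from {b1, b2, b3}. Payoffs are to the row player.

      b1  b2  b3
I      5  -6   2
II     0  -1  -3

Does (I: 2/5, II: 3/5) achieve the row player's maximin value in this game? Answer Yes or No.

Against b1 this mix gives (2/5)·5 + (3/5)·0 = 2.
Against b2 this mix gives (2/5)·(-6) + (3/5)·(-1) = -3.
Against b3 this mix gives (2/5)·2 + (3/5)·(-3) = -1.
The column player will play b2, holding the row player to -3. Shifting weight toward the row that does better against b2 would raise this floor (the equalizing mix achieves -2 against both b2 and b3), so the proposed strategy is not optimal.

No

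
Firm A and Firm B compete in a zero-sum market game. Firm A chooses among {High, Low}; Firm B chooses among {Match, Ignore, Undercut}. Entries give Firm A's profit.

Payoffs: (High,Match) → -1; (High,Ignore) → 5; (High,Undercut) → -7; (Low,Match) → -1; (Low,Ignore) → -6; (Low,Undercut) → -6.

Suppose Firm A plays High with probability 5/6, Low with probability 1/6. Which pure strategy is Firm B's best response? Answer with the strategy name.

Undercut

If Firm B plays Match, Firm A's expected payoff is (5/6)·(-1) + (1/6)·(-1) = -1.
If Firm B plays Ignore, Firm A's expected payoff is (5/6)·5 + (1/6)·(-6) = 19/6.
If Firm B plays Undercut, Firm A's expected payoff is (5/6)·(-7) + (1/6)·(-6) = -41/6.
Firm B minimizes Firm A's payoff; the smallest is -41/6, so the best response is Undercut.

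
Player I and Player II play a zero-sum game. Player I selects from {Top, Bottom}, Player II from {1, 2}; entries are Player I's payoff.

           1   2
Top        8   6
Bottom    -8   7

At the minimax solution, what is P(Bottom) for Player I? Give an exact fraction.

Row minima: Top → 6, Bottom → -8; maximin = 6.
Column maxima: 1 → 8, 2 → 7; minimax = 7.
6 ≠ 7, so there is no saddle point; optimal play is mixed.
Let Player I play Top with probability p. Expected payoff against 1: 8p + (-8)(1−p) = 16p − 8; against 2: 6p + 7(1−p) = −p + 7.
Setting these equal: 16p − 8 = −p + 7 ⇒ 17p = 15 ⇒ p = 15/17, and the value is (16)·(15/17) − 8 = 104/17.
For Player II: with q = P(1), equating Top's and Bottom's payoffs gives 2q + 6 = −15q + 7 ⇒ q = 1/17.

2/17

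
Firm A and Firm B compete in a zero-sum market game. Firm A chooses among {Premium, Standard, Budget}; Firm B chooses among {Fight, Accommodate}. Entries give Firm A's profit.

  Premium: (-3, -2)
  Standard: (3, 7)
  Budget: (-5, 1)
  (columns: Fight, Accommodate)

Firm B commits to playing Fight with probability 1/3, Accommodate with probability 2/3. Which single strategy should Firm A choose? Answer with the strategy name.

Expected payoff of Premium: (1/3)·(-3) + (2/3)·(-2) = -7/3.
Expected payoff of Standard: (1/3)·3 + (2/3)·7 = 17/3.
Expected payoff of Budget: (1/3)·(-5) + (2/3)·1 = -1.
The largest is 17/3, so Firm A's best response is Standard.

Standard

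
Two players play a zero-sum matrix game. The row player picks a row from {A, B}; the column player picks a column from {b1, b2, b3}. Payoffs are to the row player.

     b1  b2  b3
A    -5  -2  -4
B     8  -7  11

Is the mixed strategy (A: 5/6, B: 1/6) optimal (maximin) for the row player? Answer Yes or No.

Yes

Against b1 this mix gives (5/6)·(-5) + (1/6)·8 = -17/6.
Against b2 this mix gives (5/6)·(-2) + (1/6)·(-7) = -17/6.
Against b3 this mix gives (5/6)·(-4) + (1/6)·11 = -3/2.
All of the column player's active replies (b1, b2) yield -17/6, and no column does worse for the row player. The mix makes the column player indifferent and guarantees -17/6, so it is optimal.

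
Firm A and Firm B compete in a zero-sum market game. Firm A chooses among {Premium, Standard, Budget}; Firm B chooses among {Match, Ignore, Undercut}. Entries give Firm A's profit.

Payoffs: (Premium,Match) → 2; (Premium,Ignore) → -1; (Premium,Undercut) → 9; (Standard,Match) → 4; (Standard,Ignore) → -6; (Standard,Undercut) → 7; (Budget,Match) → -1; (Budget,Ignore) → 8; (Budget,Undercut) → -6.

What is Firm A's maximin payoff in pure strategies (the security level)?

-1

Row minima: Premium → -1, Standard → -6, Budget → -6.
The best of these is -1.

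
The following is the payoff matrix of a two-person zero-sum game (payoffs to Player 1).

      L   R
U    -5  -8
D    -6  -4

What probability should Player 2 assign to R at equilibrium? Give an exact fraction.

Row minima: U → -8, D → -6; maximin = -6.
Column maxima: L → -5, R → -4; minimax = -5.
-6 ≠ -5, so there is no saddle point; optimal play is mixed.
Let Player 1 play U with probability p. Expected payoff against L: (-5)p + (-6)(1−p) = p − 6; against R: (-8)p + (-4)(1−p) = −4p − 4.
Setting these equal: p − 6 = −4p − 4 ⇒ 5p = 2 ⇒ p = 2/5, and the value is (1)·(2/5) − 6 = -28/5.
For Player 2: with q = P(L), equating U's and D's payoffs gives 3q − 8 = −2q − 4 ⇒ q = 4/5.

1/5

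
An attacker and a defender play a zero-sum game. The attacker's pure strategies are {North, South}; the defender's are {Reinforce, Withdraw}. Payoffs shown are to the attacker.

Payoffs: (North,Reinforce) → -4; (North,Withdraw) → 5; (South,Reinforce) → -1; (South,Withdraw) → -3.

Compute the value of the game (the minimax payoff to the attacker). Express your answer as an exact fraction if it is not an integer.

Row minima: North → -4, South → -3; maximin = -3.
Column maxima: Reinforce → -1, Withdraw → 5; minimax = -1.
-3 ≠ -1, so there is no saddle point; optimal play is mixed.
Let the attacker play North with probability p. Expected payoff against Reinforce: (-4)p + (-1)(1−p) = −3p − 1; against Withdraw: 5p + (-3)(1−p) = 8p − 3.
Setting these equal: −3p − 1 = 8p − 3 ⇒ −11p = -2 ⇒ p = 2/11, and the value is (-3)·(2/11) − 1 = -17/11.
For the defender: with q = P(Reinforce), equating North's and South's payoffs gives −9q + 5 = 2q − 3 ⇒ q = 8/11.

-17/11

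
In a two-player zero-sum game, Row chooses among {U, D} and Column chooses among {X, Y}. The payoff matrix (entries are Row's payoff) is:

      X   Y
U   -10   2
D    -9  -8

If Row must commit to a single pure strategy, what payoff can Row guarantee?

Row minima: U → -10, D → -9.
The best of these is -9.

-9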